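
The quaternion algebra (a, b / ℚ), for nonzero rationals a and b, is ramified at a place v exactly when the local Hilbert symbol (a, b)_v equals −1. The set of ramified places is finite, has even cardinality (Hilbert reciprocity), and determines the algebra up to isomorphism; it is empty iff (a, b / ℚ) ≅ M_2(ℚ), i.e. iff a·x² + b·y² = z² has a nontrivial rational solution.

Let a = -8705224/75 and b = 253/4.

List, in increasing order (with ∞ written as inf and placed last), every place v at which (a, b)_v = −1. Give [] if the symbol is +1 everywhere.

(a, b) ≡ (-102, 253) mod (ℚ^×)²; places V = {2, 3, 5, 11, 17, 23, ∞}.
(a,b)_2: α=3, β=-2; u≡5, v≡5 (mod 8); ε(u)ε(v)=0·0, αω(v)=3·1, βω(u)=-2·1; sum ≡ 1  ⇒  -1.
(a,b)_11: α=2, u≡2; β=1, v≡3 (mod 11); (2|11)=-1, (3|11)=+1; sign (−1)^0·-1^1·+1^2 = -1.
(a,b)_17: α=1, u≡10; β=0, v≡8 (mod 17); (10|17)=-1, (8|17)=+1; sign (−1)^0·-1^0·+1^1 = +1.
(a,b)_∞: sgn(-102)=−, sgn(253)=+, so +1.
(a,b)_23: α=2, u≡2; β=1, v≡20 (mod 23); (2|23)=+1, (20|23)=-1; sign (−1)^0·+1^1·-1^2 = +1.
(a,b)_3: α=-1, u≡2; β=0, v≡1 (mod 3); (2|3)=-1, (1|3)=+1; sign (−1)^0·-1^0·+1^-1 = +1.
(a,b)_5: α=-2, u≡2; β=0, v≡2 (mod 5); (2|5)=-1, (2|5)=-1; sign (−1)^0·-1^0·-1^-2 = +1.
(-102, 253 / ℚ) ramifies at {2, 11}: a division algebra.

[2, 11]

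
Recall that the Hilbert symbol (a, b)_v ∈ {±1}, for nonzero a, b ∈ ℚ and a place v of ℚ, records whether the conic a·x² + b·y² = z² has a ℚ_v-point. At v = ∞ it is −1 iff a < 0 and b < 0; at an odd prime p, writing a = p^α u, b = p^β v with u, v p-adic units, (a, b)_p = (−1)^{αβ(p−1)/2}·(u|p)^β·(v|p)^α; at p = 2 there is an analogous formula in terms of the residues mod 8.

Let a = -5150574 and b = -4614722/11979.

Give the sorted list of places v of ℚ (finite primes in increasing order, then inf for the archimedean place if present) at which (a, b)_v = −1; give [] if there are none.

Mod squares: a ≡ -572286, b ≡ -22. Check v ∈ {∞, 2, 3, 7, 11, 13, 23, 29, 31}.
v=29: a=29^1·(≡19), b=29^0·(≡24) mod 29; (19|29)=-1, (24|29)=+1; (−1)^{1·0·14}·(-1)^0·(+1)^1 = +1.
v=31: a=31^0·(≡14), b=31^2·(≡5) mod 31; (14|31)=+1, (5|31)=+1; (−1)^{0·2·15}·(+1)^2·(+1)^0 = +1.
v=23: a=23^1·(≡13), b=23^0·(≡12) mod 23; (13|23)=+1, (12|23)=+1; (−1)^{1·0·11}·(+1)^0·(+1)^1 = +1.
v=∞: -572286 < 0 and -22 < 0  ⇒  (a,b)_∞ = -1.
v=11: a=11^1·(≡3), b=11^-3·(≡1) mod 11; (3|11)=+1, (1|11)=+1; (−1)^{1·-3·5}·(+1)^-3·(+1)^1 = -1.
v=3: a=3^3·(≡2), b=3^-2·(≡2) mod 3; (2|3)=-1, (2|3)=-1; (−1)^{3·-2·1}·(-1)^-2·(-1)^3 = -1.
v=7: a=7^0·(≡5), b=7^4·(≡5) mod 7; (5|7)=-1, (5|7)=-1; (−1)^{0·4·3}·(-1)^4·(-1)^0 = +1.
v=2: v_2(a)=1, v_2(b)=1; units ≡ 1, 5 (mod 8); ε·ε+αω+βω = 0·0+1·1+1·0 ≡ 1  ⇒  (a,b)_2 = -1.
v=13: a=13^1·(≡3), b=13^0·(≡3) mod 13; (3|13)=+1, (3|13)=+1; (−1)^{1·0·6}·(+1)^0·(+1)^1 = +1.
(-572286, -22 / ℚ) ramifies at {2, 3, 11, ∞}: a division algebra.

[2, 3, 11, inf]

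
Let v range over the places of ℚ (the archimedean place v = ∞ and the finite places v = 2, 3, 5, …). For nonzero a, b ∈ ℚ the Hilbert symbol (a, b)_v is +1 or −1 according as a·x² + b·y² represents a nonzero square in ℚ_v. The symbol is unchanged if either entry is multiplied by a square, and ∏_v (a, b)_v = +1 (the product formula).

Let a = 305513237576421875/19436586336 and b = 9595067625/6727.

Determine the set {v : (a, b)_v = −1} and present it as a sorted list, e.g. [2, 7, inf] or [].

[3, 7]

Mod squares: a ≡ 66, b ≡ 15015. Check v ∈ {∞, 2, 3, 5, 7, 11, 13, 17, 23, 31, 47}.
v=23: a=23^2·(≡19), b=23^0·(≡11) mod 23; (19|23)=-1, (11|23)=-1; (−1)^{2·0·11}·(-1)^0·(-1)^2 = +1.
v=47: a=47^0·(≡20), b=47^2·(≡20) mod 47; (20|47)=-1, (20|47)=-1; (−1)^{0·2·23}·(-1)^2·(-1)^0 = +1.
v=11: a=11^1·(≡6), b=11^1·(≡1) mod 11; (6|11)=-1, (1|11)=+1; (−1)^{1·1·5}·(-1)^1·(+1)^1 = +1.
v=7: a=7^6·(≡5), b=7^-1·(≡5) mod 7; (5|7)=-1, (5|7)=-1; (−1)^{6·-1·3}·(-1)^-1·(-1)^6 = -1.
v=3: a=3^-7·(≡1), b=3^5·(≡1) mod 3; (1|3)=+1, (1|3)=+1; (−1)^{-7·5·1}·(+1)^5·(+1)^-7 = -1.
v=5: a=5^6·(≡1), b=5^3·(≡3) mod 5; (1|5)=+1, (3|5)=-1; (−1)^{6·3·2}·(+1)^3·(-1)^6 = +1.
v=31: a=31^-2·(≡7), b=31^-2·(≡11) mod 31; (7|31)=+1, (11|31)=-1; (−1)^{-2·-2·15}·(+1)^-2·(-1)^-2 = +1.
v=17: a=17^-2·(≡15), b=17^0·(≡8) mod 17; (15|17)=+1, (8|17)=+1; (−1)^{-2·0·8}·(+1)^0·(+1)^-2 = +1.
v=2: v_2(a)=-5, v_2(b)=0; units ≡ 1, 7 (mod 8); ε·ε+αω+βω = 0·1+-5·0+0·0 ≡ 0  ⇒  (a,b)_2 = +1.
v=13: a=13^4·(≡9), b=13^1·(≡11) mod 13; (9|13)=+1, (11|13)=-1; (−1)^{4·1·6}·(+1)^1·(-1)^4 = +1.
v=∞: 66 > 0 and 15015 > 0  ⇒  (a,b)_∞ = +1.
|Ram(66, 15015)| = 2, even; anisotropic at {3, 7}.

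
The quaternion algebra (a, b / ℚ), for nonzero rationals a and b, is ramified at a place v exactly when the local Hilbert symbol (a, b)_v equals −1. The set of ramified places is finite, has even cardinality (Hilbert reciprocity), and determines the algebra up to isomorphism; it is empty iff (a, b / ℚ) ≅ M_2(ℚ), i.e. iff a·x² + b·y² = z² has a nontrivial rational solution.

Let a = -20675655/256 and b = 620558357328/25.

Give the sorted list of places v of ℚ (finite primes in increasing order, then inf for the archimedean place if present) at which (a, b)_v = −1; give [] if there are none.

Mod squares: a ≡ -255255, b ≡ 13. Check v ∈ {∞, 2, 3, 5, 7, 11, 13, 17}.
v=∞: -255255 < 0 and 13 > 0  ⇒  (a,b)_∞ = +1.
v=2: v_2(a)=-8, v_2(b)=4; units ≡ 1, 5 (mod 8); ε·ε+αω+βω = 0·0+-8·1+4·0 ≡ 0  ⇒  (a,b)_2 = +1.
v=17: a=17^1·(≡16), b=17^4·(≡2) mod 17; (16|17)=+1, (2|17)=+1; (−1)^{1·4·8}·(+1)^4·(+1)^1 = +1.
v=11: a=11^1·(≡3), b=11^0·(≡10) mod 11; (3|11)=+1, (10|11)=-1; (−1)^{1·0·5}·(+1)^0·(-1)^1 = -1.
v=7: a=7^1·(≡5), b=7^2·(≡5) mod 7; (5|7)=-1, (5|7)=-1; (−1)^{1·2·3}·(-1)^2·(-1)^1 = -1.
v=5: a=5^1·(≡4), b=5^-2·(≡3) mod 5; (4|5)=+1, (3|5)=-1; (−1)^{1·-2·2}·(+1)^-2·(-1)^1 = -1.
v=3: a=3^5·(≡1), b=3^6·(≡1) mod 3; (1|3)=+1, (1|3)=+1; (−1)^{5·6·1}·(+1)^6·(+1)^5 = +1.
v=13: a=13^1·(≡7), b=13^1·(≡3) mod 13; (7|13)=-1, (3|13)=+1; (−1)^{1·1·6}·(-1)^1·(+1)^1 = -1.
Ram(-255255, 13) = {5, 7, 11, 13}; no ℚ_5-point on the conic.

[5, 7, 11, 13]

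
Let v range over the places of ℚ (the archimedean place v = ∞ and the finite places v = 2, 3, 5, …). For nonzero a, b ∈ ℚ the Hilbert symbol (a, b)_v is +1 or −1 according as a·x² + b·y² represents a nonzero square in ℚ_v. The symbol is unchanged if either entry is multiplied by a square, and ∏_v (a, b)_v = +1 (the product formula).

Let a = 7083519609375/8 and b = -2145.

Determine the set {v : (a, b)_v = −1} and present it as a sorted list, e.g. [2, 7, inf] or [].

[2, 3, 5, 13]

(a, b) ≡ (110, -2145) mod (ℚ^×)²; places V = {2, 3, 5, 11, 13, 29, ∞}.
(a,b)_∞: sgn(110)=+, sgn(-2145)=−, so +1.
(a,b)_13: α=0, u≡5; β=1, v≡4 (mod 13); (5|13)=-1, (4|13)=+1; sign (−1)^0·-1^1·+1^0 = -1.
(a,b)_29: α=2, u≡5; β=0, v≡1 (mod 29); (5|29)=+1, (1|29)=+1; sign (−1)^0·+1^0·+1^2 = +1.
(a,b)_5: α=7, u≡2; β=1, v≡1 (mod 5); (2|5)=-1, (1|5)=+1; sign (−1)^0·-1^1·+1^7 = -1.
(a,b)_11: α=3, u≡2; β=1, v≡3 (mod 11); (2|11)=-1, (3|11)=+1; sign (−1)^1·-1^1·+1^3 = +1.
(a,b)_3: α=4, u≡2; β=1, v≡2 (mod 3); (2|3)=-1, (2|3)=-1; sign (−1)^0·-1^1·-1^4 = -1.
(a,b)_2: α=-3, β=0; u≡7, v≡7 (mod 8); ε(u)ε(v)=1·1, αω(v)=-3·0, βω(u)=0·0; sum ≡ 1  ⇒  -1.
(110, -2145 / ℚ) ramifies at {2, 3, 5, 13}: a division algebra.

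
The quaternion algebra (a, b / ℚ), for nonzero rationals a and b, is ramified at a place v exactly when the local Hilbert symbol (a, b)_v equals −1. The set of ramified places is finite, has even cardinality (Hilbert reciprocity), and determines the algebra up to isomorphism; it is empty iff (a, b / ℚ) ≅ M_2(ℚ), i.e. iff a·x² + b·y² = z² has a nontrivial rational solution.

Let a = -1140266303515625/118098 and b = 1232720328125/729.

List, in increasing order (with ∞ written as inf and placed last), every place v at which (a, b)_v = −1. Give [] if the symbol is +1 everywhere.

(a, b) ≡ (-25234, 341) mod (ℚ^×)²; places V = {2, 3, 5, 11, 13, 31, 37, ∞}.
(a,b)_5: α=8, u≡1; β=6, v≡4 (mod 5); (1|5)=+1, (4|5)=+1; sign (−1)^0·+1^6·+1^8 = +1.
(a,b)_3: α=-10, u≡2; β=-6, v≡2 (mod 3); (2|3)=-1, (2|3)=-1; sign (−1)^0·-1^-6·-1^-10 = +1.
(a,b)_∞: sgn(-25234)=−, sgn(341)=+, so +1.
(a,b)_13: α=2, u≡4; β=2, v≡1 (mod 13); (4|13)=+1, (1|13)=+1; sign (−1)^0·+1^2·+1^2 = +1.
(a,b)_37: α=3, u≡4; β=2, v≡17 (mod 37); (4|37)=+1, (17|37)=-1; sign (−1)^0·+1^2·-1^3 = -1.
(a,b)_11: α=1, u≡1; β=1, v≡3 (mod 11); (1|11)=+1, (3|11)=+1; sign (−1)^1·+1^1·+1^1 = -1.
(a,b)_2: α=-1, β=0; u≡7, v≡5 (mod 8); ε(u)ε(v)=1·0, αω(v)=-1·1, βω(u)=0·0; sum ≡ 1  ⇒  -1.
(a,b)_31: α=1, u≡15; β=1, v≡21 (mod 31); (15|31)=-1, (21|31)=-1; sign (−1)^1·-1^1·-1^1 = -1.
(-25234, 341 / ℚ) ramifies at {2, 11, 31, 37}: a division algebra.

[2, 11, 31, 37]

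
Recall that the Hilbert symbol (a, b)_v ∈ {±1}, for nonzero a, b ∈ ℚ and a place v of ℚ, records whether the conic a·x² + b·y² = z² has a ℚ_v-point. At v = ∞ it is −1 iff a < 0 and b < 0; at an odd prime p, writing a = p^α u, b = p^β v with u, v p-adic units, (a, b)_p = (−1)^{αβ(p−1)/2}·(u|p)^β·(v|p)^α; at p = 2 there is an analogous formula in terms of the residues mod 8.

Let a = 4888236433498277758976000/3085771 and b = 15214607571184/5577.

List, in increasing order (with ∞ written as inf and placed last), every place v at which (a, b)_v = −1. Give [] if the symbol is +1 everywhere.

[2, 3, 5, 7, 11, 19]

Mod squares: a ≡ 260015, b ≡ 63495663. Check v ∈ {∞, 2, 3, 5, 7, 11, 13, 17, 19, 23, 31, 37, 53}.
v=11: a=11^2·(≡6), b=11^-1·(≡10) mod 11; (6|11)=-1, (10|11)=-1; (−1)^{2·-1·5}·(-1)^-1·(-1)^2 = -1.
v=∞: 260015 > 0 and 63495663 > 0  ⇒  (a,b)_∞ = +1.
v=3: a=3^0·(≡2), b=3^-1·(≡2) mod 3; (2|3)=-1, (2|3)=-1; (−1)^{0·-1·1}·(-1)^-1·(-1)^0 = -1.
v=53: a=53^2·(≡27), b=53^0·(≡39) mod 53; (27|53)=-1, (39|53)=-1; (−1)^{2·0·26}·(-1)^0·(-1)^2 = +1.
v=17: a=17^1·(≡5), b=17^1·(≡6) mod 17; (5|17)=-1, (6|17)=-1; (−1)^{1·1·8}·(-1)^1·(-1)^1 = +1.
v=31: a=31^-2·(≡9), b=31^0·(≡12) mod 31; (9|31)=+1, (12|31)=-1; (−1)^{-2·0·15}·(+1)^0·(-1)^-2 = +1.
v=5: a=5^3·(≡3), b=5^0·(≡2) mod 5; (3|5)=-1, (2|5)=-1; (−1)^{3·0·2}·(-1)^0·(-1)^3 = -1.
v=37: a=37^6·(≡21), b=37^3·(≡15) mod 37; (21|37)=+1, (15|37)=-1; (−1)^{6·3·18}·(+1)^3·(-1)^6 = +1.
v=2: v_2(a)=14, v_2(b)=4; units ≡ 7, 7 (mod 8); ε·ε+αω+βω = 1·1+14·0+4·0 ≡ 1  ⇒  (a,b)_2 = -1.
v=19: a=19^-1·(≡6), b=19^3·(≡6) mod 19; (6|19)=+1, (6|19)=+1; (−1)^{-1·3·9}·(+1)^3·(+1)^-1 = -1.
v=23: a=23^1·(≡16), b=23^1·(≡5) mod 23; (16|23)=+1, (5|23)=-1; (−1)^{1·1·11}·(+1)^1·(-1)^1 = +1.
v=7: a=7^1·(≡3), b=7^1·(≡6) mod 7; (3|7)=-1, (6|7)=-1; (−1)^{1·1·3}·(-1)^1·(-1)^1 = -1.
v=13: a=13^-2·(≡2), b=13^-2·(≡3) mod 13; (2|13)=-1, (3|13)=+1; (−1)^{-2·-2·6}·(-1)^-2·(+1)^-2 = +1.
(260015, 63495663 / ℚ) ramifies at {2, 3, 5, 7, 11, 19}: a division algebra.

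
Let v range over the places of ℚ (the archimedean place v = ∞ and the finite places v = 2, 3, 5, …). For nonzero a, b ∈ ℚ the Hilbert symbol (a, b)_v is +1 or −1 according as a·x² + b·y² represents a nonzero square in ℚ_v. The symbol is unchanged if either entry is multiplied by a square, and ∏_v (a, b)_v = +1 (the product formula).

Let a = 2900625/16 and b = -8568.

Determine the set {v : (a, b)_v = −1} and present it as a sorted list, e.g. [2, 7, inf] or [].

[3, 17]

(a, b) ≡ (4641, -238) mod (ℚ^×)²; places V = {2, 3, 5, 7, 13, 17, ∞}.
(a,b)_7: α=1, u≡5; β=1, v≡1 (mod 7); (5|7)=-1, (1|7)=+1; sign (−1)^1·-1^1·+1^1 = +1.
(a,b)_13: α=1, u≡2; β=0, v≡12 (mod 13); (2|13)=-1, (12|13)=+1; sign (−1)^0·-1^0·+1^1 = +1.
(a,b)_∞: sgn(4641)=+, sgn(-238)=−, so +1.
(a,b)_3: α=1, u≡2; β=2, v≡2 (mod 3); (2|3)=-1, (2|3)=-1; sign (−1)^0·-1^2·-1^1 = -1.
(a,b)_17: α=1, u≡4; β=1, v≡6 (mod 17); (4|17)=+1, (6|17)=-1; sign (−1)^0·+1^1·-1^1 = -1.
(a,b)_5: α=4, u≡1; β=0, v≡2 (mod 5); (1|5)=+1, (2|5)=-1; sign (−1)^0·+1^0·-1^4 = +1.
(a,b)_2: α=-4, β=3; u≡1, v≡1 (mod 8); ε(u)ε(v)=0·0, αω(v)=-4·0, βω(u)=3·0; sum ≡ 0  ⇒  +1.
Ram(4641, -238) = {3, 17}; no ℚ_3-point on the conic.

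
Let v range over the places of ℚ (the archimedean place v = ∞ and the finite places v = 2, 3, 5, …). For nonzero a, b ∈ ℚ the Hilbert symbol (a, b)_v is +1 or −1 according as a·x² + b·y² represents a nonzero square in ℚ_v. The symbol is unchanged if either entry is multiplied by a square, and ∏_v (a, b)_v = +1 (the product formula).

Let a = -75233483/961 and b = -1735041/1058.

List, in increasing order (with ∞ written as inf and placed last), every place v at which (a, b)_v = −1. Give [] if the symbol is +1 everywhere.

[2, 13, 23, 37, 41, inf]

(a, b) ≡ (-208403, -70818) mod (ℚ^×)²; places V = {2, 3, 7, 11, 13, 17, 19, 23, 29, 31, 37, 41, ∞}.
(a,b)_29: α=0, u≡7; β=1, v≡4 (mod 29); (7|29)=+1, (4|29)=+1; sign (−1)^0·+1^1·+1^0 = +1.
(a,b)_41: α=1, u≡36; β=0, v≡26 (mod 41); (36|41)=+1, (26|41)=-1; sign (−1)^0·+1^0·-1^1 = -1.
(a,b)_11: α=0, u≡4; β=1, v≡10 (mod 11); (4|11)=+1, (10|11)=-1; sign (−1)^0·+1^1·-1^0 = +1.
(a,b)_7: α=0, u≡2; β=2, v≡4 (mod 7); (2|7)=+1, (4|7)=+1; sign (−1)^0·+1^2·+1^0 = +1.
(a,b)_13: α=1, u≡7; β=0, v≡6 (mod 13); (7|13)=-1, (6|13)=-1; sign (−1)^0·-1^0·-1^1 = -1.
(a,b)_31: α=-2, u≡14; β=0, v≡15 (mod 31); (14|31)=+1, (15|31)=-1; sign (−1)^0·+1^0·-1^-2 = +1.
(a,b)_17: α=1, u≡1; β=0, v≡16 (mod 17); (1|17)=+1, (16|17)=+1; sign (−1)^0·+1^0·+1^1 = +1.
(a,b)_23: α=1, u≡6; β=-2, v≡5 (mod 23); (6|23)=+1, (5|23)=-1; sign (−1)^0·+1^-2·-1^1 = -1.
(a,b)_37: α=0, u≡14; β=1, v≡33 (mod 37); (14|37)=-1, (33|37)=+1; sign (−1)^0·-1^1·+1^0 = -1.
(a,b)_2: α=0, β=-1; u≡5, v≡7 (mod 8); ε(u)ε(v)=0·1, αω(v)=0·0, βω(u)=-1·1; sum ≡ 1  ⇒  -1.
(a,b)_19: α=2, u≡18; β=0, v≡3 (mod 19); (18|19)=-1, (3|19)=-1; sign (−1)^0·-1^0·-1^2 = +1.
(a,b)_3: α=0, u≡1; β=1, v≡1 (mod 3); (1|3)=+1, (1|3)=+1; sign (−1)^0·+1^1·+1^0 = +1.
(a,b)_∞: sgn(-208403)=−, sgn(-70818)=−, so -1.
(-208403, -70818 / ℚ) ramifies at {2, 13, 23, 37, 41, ∞}: a division algebra.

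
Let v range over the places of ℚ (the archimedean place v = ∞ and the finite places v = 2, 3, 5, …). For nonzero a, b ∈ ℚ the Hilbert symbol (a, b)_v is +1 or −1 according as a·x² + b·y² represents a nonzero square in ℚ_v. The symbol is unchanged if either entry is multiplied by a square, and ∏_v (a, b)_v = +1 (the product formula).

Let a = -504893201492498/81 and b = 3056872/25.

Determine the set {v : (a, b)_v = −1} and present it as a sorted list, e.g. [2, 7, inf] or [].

Mod squares: a ≡ -3458, b ≡ 4522. Check v ∈ {∞, 2, 3, 5, 7, 13, 17, 19}.
v=5: a=5^0·(≡2), b=5^-2·(≡2) mod 5; (2|5)=-1, (2|5)=-1; (−1)^{0·-2·2}·(-1)^-2·(-1)^0 = +1.
v=3: a=3^-4·(≡1), b=3^0·(≡1) mod 3; (1|3)=+1, (1|3)=+1; (−1)^{-4·0·1}·(+1)^0·(+1)^-4 = +1.
v=13: a=13^5·(≡11), b=13^2·(≡8) mod 13; (11|13)=-1, (8|13)=-1; (−1)^{5·2·6}·(-1)^2·(-1)^5 = -1.
v=17: a=17^2·(≡3), b=17^1·(≡3) mod 17; (3|17)=-1, (3|17)=-1; (−1)^{2·1·8}·(-1)^1·(-1)^2 = -1.
v=2: v_2(a)=1, v_2(b)=3; units ≡ 7, 5 (mod 8); ε·ε+αω+βω = 1·0+1·1+3·0 ≡ 1  ⇒  (a,b)_2 = -1.
v=∞: -3458 < 0 and 4522 > 0  ⇒  (a,b)_∞ = +1.
v=7: a=7^3·(≡6), b=7^1·(≡2) mod 7; (6|7)=-1, (2|7)=+1; (−1)^{3·1·3}·(-1)^1·(+1)^3 = +1.
v=19: a=19^3·(≡8), b=19^1·(≡12) mod 19; (8|19)=-1, (12|19)=-1; (−1)^{3·1·9}·(-1)^1·(-1)^3 = -1.
(-3458, 4522 / ℚ) ramifies at {2, 13, 17, 19}: a division algebra.

[2, 13, 17, 19]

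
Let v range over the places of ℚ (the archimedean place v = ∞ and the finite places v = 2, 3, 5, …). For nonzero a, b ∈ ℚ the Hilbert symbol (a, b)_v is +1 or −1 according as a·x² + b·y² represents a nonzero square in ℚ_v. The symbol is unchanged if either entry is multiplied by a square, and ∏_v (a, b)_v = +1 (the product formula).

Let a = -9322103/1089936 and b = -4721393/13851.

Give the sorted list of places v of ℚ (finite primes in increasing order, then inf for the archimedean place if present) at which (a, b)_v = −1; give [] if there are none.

[17, inf]

(a, b) ≡ (-527, -323) mod (ℚ^×)²; places V = {2, 3, 7, 17, 19, 29, 31, ∞}.
(a,b)_29: α=-2, u≡22; β=0, v≡7 (mod 29); (22|29)=+1, (7|29)=+1; sign (−1)^0·+1^0·+1^-2 = +1.
(a,b)_3: α=-4, u≡1; β=-6, v≡1 (mod 3); (1|3)=+1, (1|3)=+1; sign (−1)^0·+1^-6·+1^-4 = +1.
(a,b)_17: α=1, u≡12; β=3, v≡15 (mod 17); (12|17)=-1, (15|17)=+1; sign (−1)^0·-1^3·+1^1 = -1.
(a,b)_7: α=2, u≡6; β=0, v≡6 (mod 7); (6|7)=-1, (6|7)=-1; sign (−1)^0·-1^0·-1^2 = +1.
(a,b)_∞: sgn(-527)=−, sgn(-323)=−, so -1.
(a,b)_31: α=1, u≡7; β=2, v≡18 (mod 31); (7|31)=+1, (18|31)=+1; sign (−1)^0·+1^2·+1^1 = +1.
(a,b)_2: α=-4, β=0; u≡1, v≡5 (mod 8); ε(u)ε(v)=0·0, αω(v)=-4·1, βω(u)=0·0; sum ≡ 0  ⇒  +1.
(a,b)_19: α=2, u≡17; β=-1, v≡18 (mod 19); (17|19)=+1, (18|19)=-1; sign (−1)^0·+1^-1·-1^2 = +1.
|Ram(-527, -323)| = 2, even; anisotropic at {17, ∞}.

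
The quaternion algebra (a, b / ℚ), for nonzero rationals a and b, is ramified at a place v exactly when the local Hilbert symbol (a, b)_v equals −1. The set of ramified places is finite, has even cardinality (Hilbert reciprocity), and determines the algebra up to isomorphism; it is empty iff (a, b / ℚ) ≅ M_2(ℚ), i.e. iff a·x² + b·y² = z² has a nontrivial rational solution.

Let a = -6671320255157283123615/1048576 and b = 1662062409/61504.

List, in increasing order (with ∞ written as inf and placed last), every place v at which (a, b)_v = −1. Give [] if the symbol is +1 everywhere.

(a, b) ≡ (-2415, 161) mod (ℚ^×)²; places V = {2, 3, 5, 7, 17, 23, 31, ∞}.
(a,b)_∞: sgn(-2415)=−, sgn(161)=+, so +1.
(a,b)_7: α=7, u≡6; β=3, v≡2 (mod 7); (6|7)=-1, (2|7)=+1; sign (−1)^1·-1^3·+1^7 = +1.
(a,b)_31: α=0, u≡11; β=-2, v≡22 (mod 31); (11|31)=-1, (22|31)=-1; sign (−1)^0·-1^-2·-1^0 = +1.
(a,b)_23: α=3, u≡22; β=1, v≡22 (mod 23); (22|23)=-1, (22|23)=-1; sign (−1)^1·-1^1·-1^3 = -1.
(a,b)_3: α=13, u≡2; β=6, v≡2 (mod 3); (2|3)=-1, (2|3)=-1; sign (−1)^0·-1^6·-1^13 = -1.
(a,b)_17: α=4, u≡4; β=2, v≡1 (mod 17); (4|17)=+1, (1|17)=+1; sign (−1)^0·+1^2·+1^4 = +1.
(a,b)_2: α=-20, β=-6; u≡1, v≡1 (mod 8); ε(u)ε(v)=0·0, αω(v)=-20·0, βω(u)=-6·0; sum ≡ 0  ⇒  +1.
(a,b)_5: α=1, u≡2; β=0, v≡1 (mod 5); (2|5)=-1, (1|5)=+1; sign (−1)^0·-1^0·+1^1 = +1.
Ram(-2415, 161) = {3, 23}; no ℚ_3-point on the conic.

[3, 23]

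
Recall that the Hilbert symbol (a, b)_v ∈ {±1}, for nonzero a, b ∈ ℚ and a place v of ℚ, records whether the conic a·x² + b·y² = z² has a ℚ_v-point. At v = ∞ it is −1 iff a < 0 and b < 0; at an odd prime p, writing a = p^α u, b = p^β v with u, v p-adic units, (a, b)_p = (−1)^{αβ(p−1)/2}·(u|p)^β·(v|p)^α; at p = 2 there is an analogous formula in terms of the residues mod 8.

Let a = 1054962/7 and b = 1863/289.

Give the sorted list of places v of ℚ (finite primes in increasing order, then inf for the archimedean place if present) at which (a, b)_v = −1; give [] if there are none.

[2, 47]

(a, b) ≡ (820526, 23) mod (ℚ^×)²; places V = {2, 3, 7, 17, 23, 29, 43, 47, ∞}.
(a,b)_47: α=1, u≡24; β=0, v≡11 (mod 47); (24|47)=+1, (11|47)=-1; sign (−1)^0·+1^0·-1^1 = -1.
(a,b)_2: α=1, β=0; u≡7, v≡7 (mod 8); ε(u)ε(v)=1·1, αω(v)=1·0, βω(u)=0·0; sum ≡ 1  ⇒  -1.
(a,b)_3: α=2, u≡2; β=4, v≡2 (mod 3); (2|3)=-1, (2|3)=-1; sign (−1)^0·-1^4·-1^2 = +1.
(a,b)_17: α=0, u≡16; β=-2, v≡10 (mod 17); (16|17)=+1, (10|17)=-1; sign (−1)^0·+1^-2·-1^0 = +1.
(a,b)_∞: sgn(820526)=+, sgn(23)=+, so +1.
(a,b)_29: α=1, u≡10; β=0, v≡22 (mod 29); (10|29)=-1, (22|29)=+1; sign (−1)^0·-1^0·+1^1 = +1.
(a,b)_7: α=-1, u≡6; β=0, v≡4 (mod 7); (6|7)=-1, (4|7)=+1; sign (−1)^0·-1^0·+1^-1 = +1.
(a,b)_23: α=0, u≡3; β=1, v≡8 (mod 23); (3|23)=+1, (8|23)=+1; sign (−1)^0·+1^1·+1^0 = +1.
(a,b)_43: α=1, u≡28; β=0, v≡6 (mod 43); (28|43)=-1, (6|43)=+1; sign (−1)^0·-1^0·+1^1 = +1.
|Ram(820526, 23)| = 2, even; anisotropic at {2, 47}.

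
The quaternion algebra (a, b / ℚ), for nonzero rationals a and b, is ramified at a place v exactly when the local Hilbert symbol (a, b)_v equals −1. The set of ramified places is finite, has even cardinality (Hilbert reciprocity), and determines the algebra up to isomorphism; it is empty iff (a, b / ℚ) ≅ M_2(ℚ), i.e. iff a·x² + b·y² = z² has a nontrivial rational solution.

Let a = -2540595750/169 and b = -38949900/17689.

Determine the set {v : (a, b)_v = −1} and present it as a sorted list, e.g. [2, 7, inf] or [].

(a, b) ≡ (-101623830, -3219) mod (ℚ^×)²; places V = {2, 3, 5, 7, 11, 13, 19, 29, 37, 41, ∞}.
(a,b)_5: α=3, u≡1; β=2, v≡1 (mod 5); (1|5)=+1, (1|5)=+1; sign (−1)^0·+1^2·+1^3 = +1.
(a,b)_41: α=1, u≡2; β=0, v≡1 (mod 41); (2|41)=+1, (1|41)=+1; sign (−1)^0·+1^0·+1^1 = +1.
(a,b)_7: α=1, u≡1; β=-2, v≡1 (mod 7); (1|7)=+1, (1|7)=+1; sign (−1)^0·+1^-2·+1^1 = +1.
(a,b)_3: α=1, u≡1; β=1, v≡1 (mod 3); (1|3)=+1, (1|3)=+1; sign (−1)^1·+1^1·+1^1 = -1.
(a,b)_2: α=1, β=2; u≡5, v≡5 (mod 8); ε(u)ε(v)=0·0, αω(v)=1·1, βω(u)=2·1; sum ≡ 1  ⇒  -1.
(a,b)_11: α=1, u≡8; β=2, v≡4 (mod 11); (8|11)=-1, (4|11)=+1; sign (−1)^0·-1^2·+1^1 = +1.
(a,b)_∞: sgn(-101623830)=−, sgn(-3219)=−, so -1.
(a,b)_13: α=-2, u≡9; β=0, v≡7 (mod 13); (9|13)=+1, (7|13)=-1; sign (−1)^0·+1^0·-1^-2 = +1.
(a,b)_37: α=1, u≡14; β=1, v≡8 (mod 37); (14|37)=-1, (8|37)=-1; sign (−1)^0·-1^1·-1^1 = +1.
(a,b)_29: α=1, u≡14; β=1, v≡23 (mod 29); (14|29)=-1, (23|29)=+1; sign (−1)^0·-1^1·+1^1 = -1.
(a,b)_19: α=0, u≡17; β=-2, v≡16 (mod 19); (17|19)=+1, (16|19)=+1; sign (−1)^0·+1^-2·+1^0 = +1.
(-101623830, -3219 / ℚ) ramifies at {2, 3, 29, ∞}: a division algebra.

[2, 3, 29, inf]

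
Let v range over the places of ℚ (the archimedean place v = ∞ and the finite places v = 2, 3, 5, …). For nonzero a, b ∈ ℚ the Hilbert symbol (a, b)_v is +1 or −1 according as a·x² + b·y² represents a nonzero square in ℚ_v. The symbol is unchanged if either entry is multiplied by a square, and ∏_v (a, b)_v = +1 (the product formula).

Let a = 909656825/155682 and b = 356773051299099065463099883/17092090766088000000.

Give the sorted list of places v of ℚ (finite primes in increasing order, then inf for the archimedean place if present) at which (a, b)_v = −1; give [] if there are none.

[2, 17]

Mod squares: a ≡ 34, b ≡ 374. Check v ∈ {∞, 2, 3, 5, 7, 11, 13, 17, 19, 29, 31}.
v=3: a=3^-4·(≡1), b=3^-4·(≡2) mod 3; (1|3)=+1, (2|3)=-1; (−1)^{-4·-4·1}·(+1)^-4·(-1)^-4 = +1.
v=31: a=31^-2·(≡29), b=31^-4·(≡10) mod 31; (29|31)=-1, (10|31)=+1; (−1)^{-2·-4·15}·(-1)^-4·(+1)^-2 = +1.
v=7: a=7^2·(≡6), b=7^6·(≡6) mod 7; (6|7)=-1, (6|7)=-1; (−1)^{2·6·3}·(-1)^6·(-1)^2 = +1.
v=19: a=19^2·(≡3), b=19^4·(≡8) mod 19; (3|19)=-1, (8|19)=-1; (−1)^{2·4·9}·(-1)^4·(-1)^2 = +1.
v=29: a=29^0·(≡5), b=29^2·(≡18) mod 29; (5|29)=+1, (18|29)=-1; (−1)^{0·2·14}·(+1)^2·(-1)^0 = +1.
v=2: v_2(a)=-1, v_2(b)=-9; units ≡ 1, 3 (mod 8); ε·ε+αω+βω = 0·1+-1·1+-9·0 ≡ 1  ⇒  (a,b)_2 = -1.
v=17: a=17^1·(≡15), b=17^5·(≡3) mod 17; (15|17)=+1, (3|17)=-1; (−1)^{1·5·8}·(+1)^5·(-1)^1 = -1.
v=11: a=11^2·(≡4), b=11^7·(≡1) mod 11; (4|11)=+1, (1|11)=+1; (−1)^{2·7·5}·(+1)^7·(+1)^2 = +1.
v=13: a=13^0·(≡11), b=13^-4·(≡4) mod 13; (11|13)=-1, (4|13)=+1; (−1)^{0·-4·6}·(-1)^-4·(+1)^0 = +1.
v=5: a=5^2·(≡4), b=5^-6·(≡4) mod 5; (4|5)=+1, (4|5)=+1; (−1)^{2·-6·2}·(+1)^-6·(+1)^2 = +1.
v=∞: 34 > 0 and 374 > 0  ⇒  (a,b)_∞ = +1.
(34, 374 / ℚ) ramifies at {2, 17}: a division algebra.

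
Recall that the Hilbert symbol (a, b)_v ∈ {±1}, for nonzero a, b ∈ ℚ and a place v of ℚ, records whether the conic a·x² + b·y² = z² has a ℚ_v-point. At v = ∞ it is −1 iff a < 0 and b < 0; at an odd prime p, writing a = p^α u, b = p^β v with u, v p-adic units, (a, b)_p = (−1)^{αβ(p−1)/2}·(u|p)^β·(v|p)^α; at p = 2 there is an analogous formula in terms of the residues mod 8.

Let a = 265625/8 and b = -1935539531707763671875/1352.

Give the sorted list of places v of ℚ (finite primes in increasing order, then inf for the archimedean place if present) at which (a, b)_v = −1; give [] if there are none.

[2, 17]

Mod squares: a ≡ 34, b ≡ -6. Check v ∈ {∞, 2, 3, 5, 13, 17}.
v=13: a=13^0·(≡6), b=13^-2·(≡11) mod 13; (6|13)=-1, (11|13)=-1; (−1)^{0·-2·6}·(-1)^-2·(-1)^0 = +1.
v=∞: 34 > 0 and -6 < 0  ⇒  (a,b)_∞ = +1.
v=5: a=5^6·(≡4), b=5^20·(≡1) mod 5; (4|5)=+1, (1|5)=+1; (−1)^{6·20·2}·(+1)^20·(+1)^6 = +1.
v=17: a=17^1·(≡13), b=17^4·(≡6) mod 17; (13|17)=+1, (6|17)=-1; (−1)^{1·4·8}·(+1)^4·(-1)^1 = -1.
v=3: a=3^0·(≡1), b=3^5·(≡1) mod 3; (1|3)=+1, (1|3)=+1; (−1)^{0·5·1}·(+1)^5·(+1)^0 = +1.
v=2: v_2(a)=-3, v_2(b)=-3; units ≡ 1, 5 (mod 8); ε·ε+αω+βω = 0·0+-3·1+-3·0 ≡ 1  ⇒  (a,b)_2 = -1.
(34, -6 / ℚ) ramifies at {2, 17}: a division algebra.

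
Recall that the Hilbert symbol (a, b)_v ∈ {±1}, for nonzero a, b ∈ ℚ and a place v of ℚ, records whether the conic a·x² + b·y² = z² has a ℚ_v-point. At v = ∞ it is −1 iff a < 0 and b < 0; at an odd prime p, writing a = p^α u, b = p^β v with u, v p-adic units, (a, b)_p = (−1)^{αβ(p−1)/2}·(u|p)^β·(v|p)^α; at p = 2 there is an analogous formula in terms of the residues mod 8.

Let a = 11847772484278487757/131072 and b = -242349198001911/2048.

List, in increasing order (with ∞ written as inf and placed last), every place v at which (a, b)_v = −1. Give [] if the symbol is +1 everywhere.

[2, 11, 13, 23]

Mod squares: a ≡ 4186, b ≡ -16302. Check v ∈ {∞, 2, 3, 7, 11, 13, 17, 19, 23}.
v=3: a=3^2·(≡1), b=3^5·(≡2) mod 3; (1|3)=+1, (2|3)=-1; (−1)^{2·5·1}·(+1)^5·(-1)^2 = +1.
v=2: v_2(a)=-17, v_2(b)=-11; units ≡ 5, 1 (mod 8); ε·ε+αω+βω = 0·0+-17·0+-11·1 ≡ 1  ⇒  (a,b)_2 = -1.
v=23: a=23^3·(≡19), b=23^2·(≡14) mod 23; (19|23)=-1, (14|23)=-1; (−1)^{3·2·11}·(-1)^2·(-1)^3 = -1.
v=19: a=19^0·(≡1), b=19^1·(≡4) mod 19; (1|19)=+1, (4|19)=+1; (−1)^{0·1·9}·(+1)^1·(+1)^0 = +1.
v=11: a=11^2·(≡10), b=11^1·(≡5) mod 11; (10|11)=-1, (5|11)=+1; (−1)^{2·1·5}·(-1)^1·(+1)^2 = -1.
v=∞: 4186 > 0 and -16302 < 0  ⇒  (a,b)_∞ = +1.
v=17: a=17^4·(≡1), b=17^2·(≡15) mod 17; (1|17)=+1, (15|17)=+1; (−1)^{4·2·8}·(+1)^2·(+1)^4 = +1.
v=13: a=13^1·(≡1), b=13^1·(≡7) mod 13; (1|13)=+1, (7|13)=-1; (−1)^{1·1·6}·(+1)^1·(-1)^1 = -1.
v=7: a=7^7·(≡3), b=7^4·(≡4) mod 7; (3|7)=-1, (4|7)=+1; (−1)^{7·4·3}·(-1)^4·(+1)^7 = +1.
|Ram(4186, -16302)| = 4, even; anisotropic at {2, 11, 13, 23}.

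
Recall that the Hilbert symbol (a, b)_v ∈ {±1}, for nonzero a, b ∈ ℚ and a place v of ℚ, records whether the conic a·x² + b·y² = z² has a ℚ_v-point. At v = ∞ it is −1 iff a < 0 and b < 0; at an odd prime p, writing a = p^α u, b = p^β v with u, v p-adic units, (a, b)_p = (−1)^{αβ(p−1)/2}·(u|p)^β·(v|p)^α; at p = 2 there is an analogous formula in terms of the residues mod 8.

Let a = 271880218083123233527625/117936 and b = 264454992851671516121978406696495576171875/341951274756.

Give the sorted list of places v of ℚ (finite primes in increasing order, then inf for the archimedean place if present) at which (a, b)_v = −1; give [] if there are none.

[2, 5, 7, 11, 13, 19, 31, 41]

Mod squares: a ≡ 267995, b ≡ 483923. Check v ∈ {∞, 2, 3, 5, 7, 11, 13, 17, 19, 29, 31, 37, 41}.
v=5: a=5^3·(≡1), b=5^10·(≡2) mod 5; (1|5)=+1, (2|5)=-1; (−1)^{3·10·2}·(+1)^10·(-1)^3 = -1.
v=11: a=11^4·(≡8), b=11^7·(≡5) mod 11; (8|11)=-1, (5|11)=+1; (−1)^{4·7·5}·(-1)^7·(+1)^4 = -1.
v=17: a=17^0·(≡3), b=17^-2·(≡8) mod 17; (3|17)=-1, (8|17)=+1; (−1)^{0·-2·8}·(-1)^-2·(+1)^0 = +1.
v=3: a=3^-4·(≡2), b=3^-6·(≡2) mod 3; (2|3)=-1, (2|3)=-1; (−1)^{-4·-6·1}·(-1)^-6·(-1)^-4 = +1.
v=37: a=37^2·(≡9), b=37^3·(≡18) mod 37; (9|37)=+1, (18|37)=-1; (−1)^{2·3·18}·(+1)^3·(-1)^2 = +1.
v=2: v_2(a)=-4, v_2(b)=-2; units ≡ 3, 3 (mod 8); ε·ε+αω+βω = 1·1+-4·1+-2·1 ≡ 1  ⇒  (a,b)_2 = -1.
v=31: a=31^1·(≡29), b=31^2·(≡26) mod 31; (29|31)=-1, (26|31)=-1; (−1)^{1·2·15}·(-1)^2·(-1)^1 = -1.
v=19: a=19^5·(≡6), b=19^8·(≡13) mod 19; (6|19)=+1, (13|19)=-1; (−1)^{5·8·9}·(+1)^8·(-1)^5 = -1.
v=7: a=7^-1·(≡4), b=7^-4·(≡6) mod 7; (4|7)=+1, (6|7)=-1; (−1)^{-1·-4·3}·(+1)^-4·(-1)^-1 = -1.
v=13: a=13^-1·(≡10), b=13^-2·(≡8) mod 13; (10|13)=+1, (8|13)=-1; (−1)^{-1·-2·6}·(+1)^-2·(-1)^-1 = -1.
v=∞: 267995 > 0 and 483923 > 0  ⇒  (a,b)_∞ = +1.
v=41: a=41^2·(≡38), b=41^3·(≡40) mod 41; (38|41)=-1, (40|41)=+1; (−1)^{2·3·20}·(-1)^3·(+1)^2 = -1.
v=29: a=29^2·(≡9), b=29^3·(≡3) mod 29; (9|29)=+1, (3|29)=-1; (−1)^{2·3·14}·(+1)^3·(-1)^2 = +1.
(267995, 483923 / ℚ) ramifies at {2, 5, 7, 11, 13, 19, 31, 41}: a division algebra.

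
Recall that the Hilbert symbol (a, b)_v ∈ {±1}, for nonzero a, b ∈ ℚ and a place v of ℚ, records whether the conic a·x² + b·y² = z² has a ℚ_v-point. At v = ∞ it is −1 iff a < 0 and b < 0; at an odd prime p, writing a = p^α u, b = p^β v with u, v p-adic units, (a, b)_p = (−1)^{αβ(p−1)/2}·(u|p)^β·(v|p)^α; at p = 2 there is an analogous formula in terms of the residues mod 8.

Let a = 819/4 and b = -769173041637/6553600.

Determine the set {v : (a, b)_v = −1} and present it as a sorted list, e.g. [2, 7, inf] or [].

[2, 13]

Mod squares: a ≡ 91, b ≡ -13. Check v ∈ {∞, 2, 3, 5, 7, 11, 13}.
v=3: a=3^2·(≡1), b=3^10·(≡2) mod 3; (1|3)=+1, (2|3)=-1; (−1)^{2·10·1}·(+1)^10·(-1)^2 = +1.
v=11: a=11^0·(≡4), b=11^2·(≡9) mod 11; (4|11)=+1, (9|11)=+1; (−1)^{0·2·5}·(+1)^2·(+1)^0 = +1.
v=2: v_2(a)=-2, v_2(b)=-18; units ≡ 3, 3 (mod 8); ε·ε+αω+βω = 1·1+-2·1+-18·1 ≡ 1  ⇒  (a,b)_2 = -1.
v=13: a=13^1·(≡6), b=13^3·(≡10) mod 13; (6|13)=-1, (10|13)=+1; (−1)^{1·3·6}·(-1)^3·(+1)^1 = -1.
v=∞: 91 > 0 and -13 < 0  ⇒  (a,b)_∞ = +1.
v=5: a=5^0·(≡1), b=5^-2·(≡2) mod 5; (1|5)=+1, (2|5)=-1; (−1)^{0·-2·2}·(+1)^-2·(-1)^0 = +1.
v=7: a=7^1·(≡3), b=7^2·(≡2) mod 7; (3|7)=-1, (2|7)=+1; (−1)^{1·2·3}·(-1)^2·(+1)^1 = +1.
(91, -13 / ℚ) ramifies at {2, 13}: a division algebra.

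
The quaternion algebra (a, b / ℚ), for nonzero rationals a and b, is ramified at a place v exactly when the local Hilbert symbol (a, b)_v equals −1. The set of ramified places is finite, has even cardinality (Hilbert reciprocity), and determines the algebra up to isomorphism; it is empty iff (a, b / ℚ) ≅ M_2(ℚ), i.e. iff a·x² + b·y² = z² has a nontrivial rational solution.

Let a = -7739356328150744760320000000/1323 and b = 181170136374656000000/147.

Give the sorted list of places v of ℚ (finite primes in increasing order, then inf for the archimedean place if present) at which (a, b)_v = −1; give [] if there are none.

[2, 5, 11, 13, 23, 41]

(a, b) ≡ (-1272300315, 30498) mod (ℚ^×)²; places V = {2, 3, 5, 7, 11, 13, 17, 23, 37, 41, ∞}.
(a,b)_13: α=1, u≡12; β=1, v≡7 (mod 13); (12|13)=+1, (7|13)=-1; sign (−1)^0·+1^1·-1^1 = -1.
(a,b)_23: α=1, u≡21; β=1, v≡15 (mod 23); (21|23)=-1, (15|23)=-1; sign (−1)^1·-1^1·-1^1 = -1.
(a,b)_5: α=7, u≡3; β=6, v≡2 (mod 5); (3|5)=-1, (2|5)=-1; sign (−1)^0·-1^6·-1^7 = -1.
(a,b)_3: α=-3, u≡1; β=-1, v≡2 (mod 3); (1|3)=+1, (2|3)=-1; sign (−1)^1·+1^-1·-1^-3 = +1.
(a,b)_∞: sgn(-1272300315)=−, sgn(30498)=+, so +1.
(a,b)_11: α=3, u≡4; β=2, v≡10 (mod 11); (4|11)=+1, (10|11)=-1; sign (−1)^0·+1^2·-1^3 = -1.
(a,b)_41: α=3, u≡31; β=2, v≡12 (mod 41); (31|41)=+1, (12|41)=-1; sign (−1)^0·+1^2·-1^3 = -1.
(a,b)_2: α=22, β=13; u≡5, v≡1 (mod 8); ε(u)ε(v)=0·0, αω(v)=22·0, βω(u)=13·1; sum ≡ 1  ⇒  -1.
(a,b)_37: α=3, u≡34; β=2, v≡30 (mod 37); (34|37)=+1, (30|37)=+1; sign (−1)^0·+1^2·+1^3 = +1.
(a,b)_7: α=-2, u≡4; β=-2, v≡3 (mod 7); (4|7)=+1, (3|7)=-1; sign (−1)^0·+1^-2·-1^-2 = +1.
(a,b)_17: α=1, u≡9; β=1, v≡15 (mod 17); (9|17)=+1, (15|17)=+1; sign (−1)^0·+1^1·+1^1 = +1.
|Ram(-1272300315, 30498)| = 6, even; anisotropic at {2, 5, 11, 13, 23, 41}.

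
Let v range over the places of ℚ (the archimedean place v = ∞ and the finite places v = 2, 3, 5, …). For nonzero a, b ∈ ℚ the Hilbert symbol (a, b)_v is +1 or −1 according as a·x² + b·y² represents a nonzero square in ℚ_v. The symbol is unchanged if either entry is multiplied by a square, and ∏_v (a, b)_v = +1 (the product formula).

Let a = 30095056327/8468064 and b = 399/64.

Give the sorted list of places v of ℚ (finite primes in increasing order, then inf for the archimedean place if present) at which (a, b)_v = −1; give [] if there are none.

[]

(a, b) ≡ (42, 399) mod (ℚ^×)²; places V = {2, 3, 7, 11, 17, 19, 29, ∞}.
(a,b)_∞: sgn(42)=+, sgn(399)=+, so +1.
(a,b)_3: α=-7, u≡2; β=1, v≡1 (mod 3); (2|3)=-1, (1|3)=+1; sign (−1)^1·-1^1·+1^-7 = +1.
(a,b)_19: α=2, u≡7; β=1, v≡3 (mod 19); (7|19)=+1, (3|19)=-1; sign (−1)^0·+1^1·-1^2 = +1.
(a,b)_17: α=2, u≡4; β=0, v≡15 (mod 17); (4|17)=+1, (15|17)=+1; sign (−1)^0·+1^0·+1^2 = +1.
(a,b)_29: α=2, u≡6; β=0, v≡23 (mod 29); (6|29)=+1, (23|29)=+1; sign (−1)^0·+1^0·+1^2 = +1.
(a,b)_2: α=-5, β=-6; u≡5, v≡7 (mod 8); ε(u)ε(v)=0·1, αω(v)=-5·0, βω(u)=-6·1; sum ≡ 0  ⇒  +1.
(a,b)_7: α=3, u≡5; β=1, v≡1 (mod 7); (5|7)=-1, (1|7)=+1; sign (−1)^1·-1^1·+1^3 = +1.
(a,b)_11: α=-2, u≡3; β=0, v≡4 (mod 11); (3|11)=+1, (4|11)=+1; sign (−1)^0·+1^0·+1^-2 = +1.
Ram(a, b) = ∅: the form 42·x² + 399·y² − z² is isotropic over every ℚ_v, so by Hasse–Minkowski it is isotropic over ℚ.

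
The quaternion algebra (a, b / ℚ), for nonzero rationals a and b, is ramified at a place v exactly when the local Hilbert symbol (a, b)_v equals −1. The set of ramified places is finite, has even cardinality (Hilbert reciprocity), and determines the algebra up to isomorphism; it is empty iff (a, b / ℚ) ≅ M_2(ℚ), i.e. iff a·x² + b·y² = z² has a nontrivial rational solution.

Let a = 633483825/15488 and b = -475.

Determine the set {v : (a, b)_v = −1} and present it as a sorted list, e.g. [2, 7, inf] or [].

[2, 3, 41, 53]

(a, b) ≡ (299874, -19) mod (ℚ^×)²; places V = {2, 3, 5, 11, 13, 19, 23, 41, 53, ∞}.
(a,b)_11: α=-2, u≡1; β=0, v≡9 (mod 11); (1|11)=+1, (9|11)=+1; sign (−1)^0·+1^0·+1^-2 = +1.
(a,b)_13: α=2, u≡1; β=0, v≡6 (mod 13); (1|13)=+1, (6|13)=-1; sign (−1)^0·+1^0·-1^2 = +1.
(a,b)_5: α=2, u≡1; β=2, v≡1 (mod 5); (1|5)=+1, (1|5)=+1; sign (−1)^0·+1^2·+1^2 = +1.
(a,b)_∞: sgn(299874)=+, sgn(-19)=−, so +1.
(a,b)_2: α=-7, β=0; u≡1, v≡5 (mod 8); ε(u)ε(v)=0·0, αω(v)=-7·1, βω(u)=0·0; sum ≡ 1  ⇒  -1.
(a,b)_3: α=1, u≡1; β=0, v≡2 (mod 3); (1|3)=+1, (2|3)=-1; sign (−1)^0·+1^0·-1^1 = -1.
(a,b)_41: α=1, u≡23; β=0, v≡17 (mod 41); (23|41)=+1, (17|41)=-1; sign (−1)^0·+1^0·-1^1 = -1.
(a,b)_53: α=1, u≡28; β=0, v≡2 (mod 53); (28|53)=+1, (2|53)=-1; sign (−1)^0·+1^0·-1^1 = -1.
(a,b)_19: α=0, u≡6; β=1, v≡13 (mod 19); (6|19)=+1, (13|19)=-1; sign (−1)^0·+1^1·-1^0 = +1.
(a,b)_23: α=1, u≡5; β=0, v≡8 (mod 23); (5|23)=-1, (8|23)=+1; sign (−1)^0·-1^0·+1^1 = +1.
Ram(299874, -19) = {2, 3, 41, 53}; no ℚ_2-point on the conic.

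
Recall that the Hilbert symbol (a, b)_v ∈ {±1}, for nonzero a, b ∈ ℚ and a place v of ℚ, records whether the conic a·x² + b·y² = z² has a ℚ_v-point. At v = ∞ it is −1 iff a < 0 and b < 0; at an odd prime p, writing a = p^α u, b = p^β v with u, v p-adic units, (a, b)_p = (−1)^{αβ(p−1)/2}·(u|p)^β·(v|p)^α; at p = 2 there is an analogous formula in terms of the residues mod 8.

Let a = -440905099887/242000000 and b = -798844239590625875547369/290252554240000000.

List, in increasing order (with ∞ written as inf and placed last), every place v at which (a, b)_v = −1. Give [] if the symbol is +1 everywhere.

[2, 7, 47, inf]

(a, b) ≡ (-14, -3290) mod (ℚ^×)²; places V = {2, 3, 5, 7, 11, 17, 19, 37, 47, ∞}.
(a,b)_∞: sgn(-14)=−, sgn(-3290)=−, so -1.
(a,b)_5: α=-6, u≡1; β=-7, v≡3 (mod 5); (1|5)=+1, (3|5)=-1; sign (−1)^0·+1^-7·-1^-6 = +1.
(a,b)_11: α=-2, u≡6; β=-6, v≡8 (mod 11); (6|11)=-1, (8|11)=-1; sign (−1)^0·-1^-6·-1^-2 = +1.
(a,b)_2: α=-7, β=-21; u≡1, v≡3 (mod 8); ε(u)ε(v)=0·1, αω(v)=-7·1, βω(u)=-21·0; sum ≡ 1  ⇒  -1.
(a,b)_37: α=2, u≡31; β=0, v≡27 (mod 37); (31|37)=-1, (27|37)=+1; sign (−1)^0·-1^0·+1^2 = +1.
(a,b)_19: α=2, u≡1; β=4, v≡1 (mod 19); (1|19)=+1, (1|19)=+1; sign (−1)^0·+1^4·+1^2 = +1.
(a,b)_3: α=2, u≡1; β=8, v≡1 (mod 3); (1|3)=+1, (1|3)=+1; sign (−1)^0·+1^8·+1^2 = +1.
(a,b)_7: α=3, u≡5; β=7, v≡3 (mod 7); (5|7)=-1, (3|7)=-1; sign (−1)^1·-1^7·-1^3 = -1.
(a,b)_47: α=0, u≡29; β=1, v≡16 (mod 47); (29|47)=-1, (16|47)=+1; sign (−1)^0·-1^1·+1^0 = -1.
(a,b)_17: α=2, u≡7; β=6, v≡15 (mod 17); (7|17)=-1, (15|17)=+1; sign (−1)^0·-1^6·+1^2 = +1.
Ram(-14, -3290) = {2, 7, 47, ∞}; no ℚ_2-point on the conic.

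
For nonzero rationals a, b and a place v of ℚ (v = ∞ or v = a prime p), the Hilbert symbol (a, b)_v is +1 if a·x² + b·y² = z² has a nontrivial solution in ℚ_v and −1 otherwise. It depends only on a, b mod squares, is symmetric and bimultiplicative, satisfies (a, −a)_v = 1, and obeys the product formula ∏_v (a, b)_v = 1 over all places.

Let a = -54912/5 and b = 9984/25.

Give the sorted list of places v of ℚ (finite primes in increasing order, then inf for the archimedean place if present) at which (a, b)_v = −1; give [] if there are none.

Mod squares: a ≡ -4290, b ≡ 39. Check v ∈ {∞, 2, 3, 5, 11, 13}.
v=∞: -4290 < 0 and 39 > 0  ⇒  (a,b)_∞ = +1.
v=2: v_2(a)=7, v_2(b)=8; units ≡ 7, 7 (mod 8); ε·ε+αω+βω = 1·1+7·0+8·0 ≡ 1  ⇒  (a,b)_2 = -1.
v=11: a=11^1·(≡7), b=11^0·(≡6) mod 11; (7|11)=-1, (6|11)=-1; (−1)^{1·0·5}·(-1)^0·(-1)^1 = -1.
v=5: a=5^-1·(≡3), b=5^-2·(≡4) mod 5; (3|5)=-1, (4|5)=+1; (−1)^{-1·-2·2}·(-1)^-2·(+1)^-1 = +1.
v=3: a=3^1·(≡1), b=3^1·(≡1) mod 3; (1|3)=+1, (1|3)=+1; (−1)^{1·1·1}·(+1)^1·(+1)^1 = -1.
v=13: a=13^1·(≡8), b=13^1·(≡12) mod 13; (8|13)=-1, (12|13)=+1; (−1)^{1·1·6}·(-1)^1·(+1)^1 = -1.
Ram(-4290, 39) = {2, 3, 11, 13}; no ℚ_2-point on the conic.

[2, 3, 11, 13]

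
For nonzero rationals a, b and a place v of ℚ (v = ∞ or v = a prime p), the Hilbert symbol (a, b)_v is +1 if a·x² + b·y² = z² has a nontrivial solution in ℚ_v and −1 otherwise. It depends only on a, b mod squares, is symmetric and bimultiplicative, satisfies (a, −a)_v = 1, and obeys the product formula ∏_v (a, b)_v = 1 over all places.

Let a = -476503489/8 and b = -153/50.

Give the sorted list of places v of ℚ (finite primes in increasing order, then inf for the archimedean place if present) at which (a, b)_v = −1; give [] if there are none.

(a, b) ≡ (-67298, -34) mod (ℚ^×)²; places V = {2, 3, 5, 7, 11, 17, 19, 23, ∞}.
(a,b)_7: α=3, u≡4; β=0, v≡1 (mod 7); (4|7)=+1, (1|7)=+1; sign (−1)^0·+1^0·+1^3 = +1.
(a,b)_17: α=2, u≡10; β=1, v≡9 (mod 17); (10|17)=-1, (9|17)=+1; sign (−1)^0·-1^1·+1^2 = -1.
(a,b)_∞: sgn(-67298)=−, sgn(-34)=−, so -1.
(a,b)_11: α=1, u≡5; β=0, v≡2 (mod 11); (5|11)=+1, (2|11)=-1; sign (−1)^0·+1^0·-1^1 = -1.
(a,b)_19: α=1, u≡16; β=0, v≡11 (mod 19); (16|19)=+1, (11|19)=+1; sign (−1)^0·+1^0·+1^1 = +1.
(a,b)_23: α=1, u≡18; β=0, v≡2 (mod 23); (18|23)=+1, (2|23)=+1; sign (−1)^0·+1^0·+1^1 = +1.
(a,b)_5: α=0, u≡2; β=-2, v≡1 (mod 5); (2|5)=-1, (1|5)=+1; sign (−1)^0·-1^-2·+1^0 = +1.
(a,b)_3: α=0, u≡1; β=2, v≡2 (mod 3); (1|3)=+1, (2|3)=-1; sign (−1)^0·+1^2·-1^0 = +1.
(a,b)_2: α=-3, β=-1; u≡7, v≡7 (mod 8); ε(u)ε(v)=1·1, αω(v)=-3·0, βω(u)=-1·0; sum ≡ 1  ⇒  -1.
(-67298, -34 / ℚ) ramifies at {2, 11, 17, ∞}: a division algebra.

[2, 11, 17, inf]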